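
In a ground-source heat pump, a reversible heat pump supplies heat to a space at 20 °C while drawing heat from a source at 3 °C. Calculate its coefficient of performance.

COP_HP ≈ 17.24

T_H = 20 °C → 20 + 273.15 = 293.15 K.
T_C = 3 °C → 3 + 273.15 = 276.15 K.
The Carnot heat-pump COP is COP_HP = T_H/(T_H − T_C) = 293.15/(293.15 − 276.15) = 17.24.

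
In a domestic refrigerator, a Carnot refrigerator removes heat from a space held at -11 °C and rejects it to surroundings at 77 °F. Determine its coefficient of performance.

COP_R ≈ 7.282

T_H = 77 °F → (77 − 32) × 5/9 = 25.00 °C = 298.15 K.
T_C = -11 °C → -11 + 273.15 = 262.15 K.
Carnot COP: COP_R = T_C/(T_H − T_C) = 262.15/(298.15 − 262.15) = 7.282.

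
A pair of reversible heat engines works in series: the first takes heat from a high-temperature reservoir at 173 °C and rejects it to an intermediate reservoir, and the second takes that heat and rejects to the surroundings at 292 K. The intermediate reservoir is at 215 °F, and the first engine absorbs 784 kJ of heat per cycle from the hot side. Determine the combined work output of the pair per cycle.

W_total ≈ 271 kJ

T_H = 173 °C → 173 + 273.15 = 446.15 K.
Two reversible stages in series are equivalent to a single Carnot engine between T_H and T_C, so η_total = 1 − T_C/T_H = 1 − 292.00/446.15 = 0.3455.
W_total = η_total · Q_H = 0.3455 × 784 = 271 kJ.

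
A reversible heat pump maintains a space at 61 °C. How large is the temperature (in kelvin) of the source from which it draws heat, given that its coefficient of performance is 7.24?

T_C ≈ 288.0 K

T_H = 61 °C → 61 + 273.15 = 334.15 K.
COP_HP = T_H/(T_H − T_C) ⇒ T_C = T_H·(COP_HP − 1)/COP_HP = 334.15 × (7.24 − 1)/7.24 = 288.0 K.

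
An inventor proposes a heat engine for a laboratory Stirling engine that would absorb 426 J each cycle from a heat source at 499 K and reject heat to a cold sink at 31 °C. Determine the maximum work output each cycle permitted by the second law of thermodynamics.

W_max ≈ 166.3 J

T_C = 31 °C → 31 + 273.15 = 304.15 K.
The upper bound on efficiency is η_max = 1 − T_C/T_H = 1 − 304.15/499.00 = 0.3905.
W_max = η_max · Q_H = 0.3905 × 426 = 166.3 J.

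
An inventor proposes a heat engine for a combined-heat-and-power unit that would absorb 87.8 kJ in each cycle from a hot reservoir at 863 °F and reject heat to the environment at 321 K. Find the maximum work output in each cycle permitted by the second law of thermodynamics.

T_H = 863 °F → (863 − 32) × 5/9 = 461.67 °C = 734.82 K.
The upper bound on efficiency is η_max = 1 − T_C/T_H = 1 − 321.00/734.82 = 0.5632.
W_max = η_max · Q_H = 0.5632 × 87.8 = 49.45 kJ.

W_max ≈ 49.45 kJ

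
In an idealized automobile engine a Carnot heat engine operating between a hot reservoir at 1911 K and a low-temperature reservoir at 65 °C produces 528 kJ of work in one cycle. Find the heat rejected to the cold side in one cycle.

Q_C ≈ 114 kJ

T_C = 65 °C → 65 + 273.15 = 338.15 K.
For a reversible engine, η = 1 − T_C/T_H = 1 − 338.15/1911.00 = 0.8231.
Since Q_C/Q_H = T_C/T_H and Q_H = W/η, Q_C = W·T_C/(T_H − T_C) = 528 × 338.15/1572.85 = 114 kJ.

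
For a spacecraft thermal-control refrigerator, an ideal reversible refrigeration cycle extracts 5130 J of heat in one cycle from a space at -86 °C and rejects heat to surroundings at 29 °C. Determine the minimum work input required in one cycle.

T_H = 29 °C → 29 + 273.15 = 302.15 K.
T_C = -86 °C → -86 + 273.15 = 187.15 K.
COP_R = T_C/(T_H − T_C) = 187.15/115.00 = 1.6274.
W = Q_C/COP_R = 5130/1.6274 = 3150 J.

W_in ≈ 3150 J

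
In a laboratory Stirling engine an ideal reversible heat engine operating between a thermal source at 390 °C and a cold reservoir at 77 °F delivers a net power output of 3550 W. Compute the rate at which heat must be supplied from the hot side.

Q̇_H ≈ 6450 W

T_H = 390 °C → 390 + 273.15 = 663.15 K.
T_C = 77 °F → (77 − 32) × 5/9 = 25.00 °C = 298.15 K.
For a reversible engine, η = 1 − T_C/T_H = 1 − 298.15/663.15 = 0.5504.
Q_H = W/η = 3550/0.5504 = 6450 W.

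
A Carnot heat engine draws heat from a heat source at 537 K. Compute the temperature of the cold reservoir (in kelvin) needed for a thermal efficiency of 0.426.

T_C ≈ 308 K

From η = 1 − T_C/T_H, T_C = T_H·(1 − η) = 537.00 × (1 − 0.426) = 308 K.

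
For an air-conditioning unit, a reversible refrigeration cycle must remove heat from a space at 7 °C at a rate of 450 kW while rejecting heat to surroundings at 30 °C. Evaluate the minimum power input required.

Ẇ_in ≈ 36.9 kW

T_H = 30 °C → 30 + 273.15 = 303.15 K.
T_C = 7 °C → 7 + 273.15 = 280.15 K.
COP_R = T_C/(T_H − T_C) = 280.15/23.00 = 12.1804.
W = Q_C/COP_R = 450/12.1804 = 36.9 kW.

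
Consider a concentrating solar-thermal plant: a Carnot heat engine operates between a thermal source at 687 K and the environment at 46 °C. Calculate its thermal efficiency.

T_C = 46 °C → 46 + 273.15 = 319.15 K.
η_rev = 1 − T_C/T_H = 1 − 319.15/687.00 = 0.535.

η ≈ 0.535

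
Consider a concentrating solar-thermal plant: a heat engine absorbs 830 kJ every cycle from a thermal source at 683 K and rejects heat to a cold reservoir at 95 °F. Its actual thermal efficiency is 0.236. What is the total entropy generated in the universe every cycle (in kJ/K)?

T_C = 95 °F → (95 − 32) × 5/9 = 35.00 °C = 308.15 K.
W = η·Q_H = 0.236 × 830 = 195.9 kJ, so Q_C = Q_H − W = 634.1 kJ.
Entropy balance on the reservoirs: −Q_H/T_H = -1.215 kJ/K, +Q_C/T_C = 2.058 kJ/K.
ΔS_univ = −Q_H/T_H + Q_C/T_C = 0.8426 kJ/K (> 0, since η = 0.236 < η_Carnot = 0.549).

ΔS_univ ≈ 0.8426 kJ/K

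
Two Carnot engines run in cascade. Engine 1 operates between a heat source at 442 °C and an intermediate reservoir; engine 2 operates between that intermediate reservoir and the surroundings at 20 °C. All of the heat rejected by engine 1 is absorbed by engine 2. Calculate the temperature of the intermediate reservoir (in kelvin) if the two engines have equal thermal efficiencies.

T_m ≈ 457.9 K

T_H = 442 °C → 442 + 273.15 = 715.15 K.
T_C = 20 °C → 20 + 273.15 = 293.15 K.
Equal efficiencies require 1 − T_m/T_H = 1 − T_C/T_m, i.e. T_m/T_H = T_C/T_m, so T_m = √(T_H·T_C) = √(715.15 × 293.15) = 457.9 K.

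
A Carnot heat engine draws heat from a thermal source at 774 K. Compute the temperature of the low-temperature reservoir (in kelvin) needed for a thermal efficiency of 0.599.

From η = 1 − T_C/T_H, T_C = T_H·(1 − η) = 774.00 × (1 − 0.599) = 310 K.

T_C ≈ 310 K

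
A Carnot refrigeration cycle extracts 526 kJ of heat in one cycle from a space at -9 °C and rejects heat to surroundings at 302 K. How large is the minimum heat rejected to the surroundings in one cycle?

Q_H ≈ 601.4 kJ

T_C = -9 °C → -9 + 273.15 = 264.15 K.
For a reversible cycle Q_H/Q_C = T_H/T_C, so Q_H = Q_C·T_H/T_C = 526 × 302.00/264.15 = 601.4 kJ.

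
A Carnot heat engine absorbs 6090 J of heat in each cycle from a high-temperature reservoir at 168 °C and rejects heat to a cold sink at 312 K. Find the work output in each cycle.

T_H = 168 °C → 168 + 273.15 = 441.15 K.
For a reversible engine, η = 1 − T_C/T_H = 1 − 312.00/441.15 = 0.2928.
W = η·Q_H = 0.2928 × 6090 = 1780 J.

W ≈ 1780 J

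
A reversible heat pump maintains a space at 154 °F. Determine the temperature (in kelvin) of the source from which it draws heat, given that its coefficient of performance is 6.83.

T_C ≈ 291 K

T_H = 154 °F → (154 − 32) × 5/9 = 67.78 °C = 340.93 K.
COP_HP = T_H/(T_H − T_C) ⇒ T_C = T_H·(COP_HP − 1)/COP_HP = 340.93 × (6.83 − 1)/6.83 = 291 K.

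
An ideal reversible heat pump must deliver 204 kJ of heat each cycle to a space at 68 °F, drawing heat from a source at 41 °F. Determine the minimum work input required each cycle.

T_H = 68 °F → (68 − 32) × 5/9 = 20.00 °C = 293.15 K.
T_C = 41 °F → (41 − 32) × 5/9 = 5.00 °C = 278.15 K.
COP_HP = T_H/(T_H − T_C) = 293.15/15.00 = 19.5433.
W = Q_H/COP_HP = 204/19.5433 = 10.4 kJ.

W_in ≈ 10.4 kJ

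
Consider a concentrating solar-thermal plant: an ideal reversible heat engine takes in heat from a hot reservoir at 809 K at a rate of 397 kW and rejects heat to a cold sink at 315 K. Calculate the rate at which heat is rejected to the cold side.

Q̇_C ≈ 154.6 kW

The Carnot efficiency is η = 1 − T_C/T_H = 1 − 315.00/809.00 = 0.6106.
For a reversible cycle Q_C/Q_H = T_C/T_H, so Q_C = 397 × 315.00/809.00 = 154.6 kW.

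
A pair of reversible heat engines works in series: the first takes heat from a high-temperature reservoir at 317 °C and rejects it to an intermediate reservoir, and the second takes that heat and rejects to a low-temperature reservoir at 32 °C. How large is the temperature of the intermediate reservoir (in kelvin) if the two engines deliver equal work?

T_m ≈ 447.6 K

T_H = 317 °C → 317 + 273.15 = 590.15 K.
T_C = 32 °C → 32 + 273.15 = 305.15 K.
For reversible stages Q_m = Q_H·(T_m/T_H). Setting W₁ = Q_H(1 − T_m/T_H) equal to W₂ = Q_m(1 − T_C/T_m) = Q_H·(T_m − T_C)/T_H gives T_H − T_m = T_m − T_C, so T_m = (T_H + T_C)/2 = (590.15 + 305.15)/2 = 447.6 K.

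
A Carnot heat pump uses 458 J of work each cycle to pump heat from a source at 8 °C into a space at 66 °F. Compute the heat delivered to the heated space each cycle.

T_H = 66 °F → (66 − 32) × 5/9 = 18.89 °C = 292.04 K.
T_C = 8 °C → 8 + 273.15 = 281.15 K.
The Carnot heat-pump COP is COP_HP = T_H/(T_H − T_C) = 292.04/10.89 = 26.8199.
Q_H = COP_HP · W = 26.8199 × 458 = 12280 J.

Q_H ≈ 12280 J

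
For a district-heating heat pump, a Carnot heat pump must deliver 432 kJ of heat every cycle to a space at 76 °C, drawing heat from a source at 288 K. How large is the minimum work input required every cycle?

T_H = 76 °C → 76 + 273.15 = 349.15 K.
COP_HP = T_H/(T_H − T_C) = 349.15/61.15 = 5.7097.
W = Q_H/COP_HP = 432/5.7097 = 75.66 kJ.

W_in ≈ 75.66 kJ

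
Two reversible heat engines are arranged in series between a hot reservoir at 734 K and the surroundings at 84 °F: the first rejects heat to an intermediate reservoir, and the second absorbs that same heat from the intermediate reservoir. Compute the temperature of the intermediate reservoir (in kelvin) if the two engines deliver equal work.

T_m ≈ 518.0 K

T_C = 84 °F → (84 − 32) × 5/9 = 28.89 °C = 302.04 K.
For reversible stages Q_m = Q_H·(T_m/T_H). Setting W₁ = Q_H(1 − T_m/T_H) equal to W₂ = Q_m(1 − T_C/T_m) = Q_H·(T_m − T_C)/T_H gives T_H − T_m = T_m − T_C, so T_m = (T_H + T_C)/2 = (734.00 + 302.04)/2 = 518.0 K.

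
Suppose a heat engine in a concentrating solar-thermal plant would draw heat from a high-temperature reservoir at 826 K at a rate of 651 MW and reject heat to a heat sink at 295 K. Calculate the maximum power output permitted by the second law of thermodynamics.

The upper bound on efficiency is η_max = 1 − T_C/T_H = 1 − 295.00/826.00 = 0.6429.
W_max = η_max · Q_H = 0.6429 × 651 = 418 MW.

Ẇ_max ≈ 418 MW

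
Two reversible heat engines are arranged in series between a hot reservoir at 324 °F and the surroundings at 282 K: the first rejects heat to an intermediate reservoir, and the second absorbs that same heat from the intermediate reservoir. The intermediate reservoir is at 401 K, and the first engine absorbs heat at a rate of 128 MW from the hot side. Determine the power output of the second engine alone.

Ẇ₂ ≈ 35.0 MW

T_H = 324 °F → (324 − 32) × 5/9 = 162.22 °C = 435.37 K.
Heat entering the second stage: Q_m = Q_H·(T_m/T_H) = 128 × 401.00/435.37 = 118 MW.
Second-stage efficiency η₂ = 1 − T_C/T_m = 1 − 282.00/401.00 = 0.2968, so W₂ = η₂·Q_m = 35.0 MW.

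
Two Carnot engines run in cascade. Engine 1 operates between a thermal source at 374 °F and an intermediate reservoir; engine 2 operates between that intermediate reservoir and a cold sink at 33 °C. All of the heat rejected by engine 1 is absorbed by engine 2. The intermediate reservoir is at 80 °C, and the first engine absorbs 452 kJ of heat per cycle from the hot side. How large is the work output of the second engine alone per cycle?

W₂ ≈ 45.9 kJ

T_H = 374 °F → (374 − 32) × 5/9 = 190.00 °C = 463.15 K.
T_C = 33 °C → 33 + 273.15 = 306.15 K.
T_m = 80 °C → 80 + 273.15 = 353.15 K.
Heat entering the second stage: Q_m = Q_H·(T_m/T_H) = 452 × 353.15/463.15 = 345 kJ.
Second-stage efficiency η₂ = 1 − T_C/T_m = 1 − 306.15/353.15 = 0.1331, so W₂ = η₂·Q_m = 45.9 kJ.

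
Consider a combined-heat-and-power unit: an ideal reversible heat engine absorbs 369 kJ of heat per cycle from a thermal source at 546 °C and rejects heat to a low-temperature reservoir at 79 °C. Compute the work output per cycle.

W ≈ 210 kJ

T_H = 546 °C → 546 + 273.15 = 819.15 K.
T_C = 79 °C → 79 + 273.15 = 352.15 K.
η_rev = 1 − T_C/T_H = 1 − 352.15/819.15 = 0.5701.
W = η·Q_H = 0.5701 × 369 = 210 kJ.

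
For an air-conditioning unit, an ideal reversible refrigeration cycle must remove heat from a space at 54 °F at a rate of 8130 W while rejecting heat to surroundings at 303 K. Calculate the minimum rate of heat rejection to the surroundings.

T_C = 54 °F → (54 − 32) × 5/9 = 12.22 °C = 285.37 K.
For a reversible cycle Q_H/Q_C = T_H/T_C, so Q_H = Q_C·T_H/T_C = 8130 × 303.00/285.37 = 8632 W.

Q̇_H ≈ 8632 W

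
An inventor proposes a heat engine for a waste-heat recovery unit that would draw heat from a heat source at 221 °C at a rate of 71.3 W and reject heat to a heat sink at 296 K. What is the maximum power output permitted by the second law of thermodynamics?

Ẇ_max ≈ 28.6 W

T_H = 221 °C → 221 + 273.15 = 494.15 K.
The upper bound on efficiency is η_max = 1 − T_C/T_H = 1 − 296.00/494.15 = 0.4010.
W_max = η_max · Q_H = 0.4010 × 71.3 = 28.6 W.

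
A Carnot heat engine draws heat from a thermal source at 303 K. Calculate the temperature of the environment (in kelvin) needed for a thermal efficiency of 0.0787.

From η = 1 − T_C/T_H, T_C = T_H·(1 − η) = 303.00 × (1 − 0.0787) = 279.2 K.

T_C ≈ 279.2 K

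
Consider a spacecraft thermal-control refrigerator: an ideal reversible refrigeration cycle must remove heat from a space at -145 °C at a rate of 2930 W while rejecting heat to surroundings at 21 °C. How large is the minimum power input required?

T_H = 21 °C → 21 + 273.15 = 294.15 K.
T_C = -145 °C → -145 + 273.15 = 128.15 K.
For a reversible refrigerator, COP_R = T_C/(T_H − T_C) = 128.15/166.00 = 0.7720.
W = Q_C/COP_R = 2930/0.7720 = 3795 W.

Ẇ_in ≈ 3795 W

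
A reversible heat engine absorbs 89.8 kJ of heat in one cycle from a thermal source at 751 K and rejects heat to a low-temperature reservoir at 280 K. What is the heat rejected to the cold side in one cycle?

η_rev = 1 − T_C/T_H = 1 − 280.00/751.00 = 0.6272.
For a reversible cycle Q_C/Q_H = T_C/T_H, so Q_C = 89.8 × 280.00/751.00 = 33.48 kJ.

Q_C ≈ 33.48 kJ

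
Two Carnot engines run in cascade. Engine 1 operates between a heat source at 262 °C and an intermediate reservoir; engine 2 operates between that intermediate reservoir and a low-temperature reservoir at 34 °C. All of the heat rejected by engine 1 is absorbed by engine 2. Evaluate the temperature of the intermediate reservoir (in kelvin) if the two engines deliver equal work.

T_H = 262 °C → 262 + 273.15 = 535.15 K.
T_C = 34 °C → 34 + 273.15 = 307.15 K.
For reversible stages Q_m = Q_H·(T_m/T_H). Setting W₁ = Q_H(1 − T_m/T_H) equal to W₂ = Q_m(1 − T_C/T_m) = Q_H·(T_m − T_C)/T_H gives T_H − T_m = T_m − T_C, so T_m = (T_H + T_C)/2 = (535.15 + 307.15)/2 = 421.1 K.

T_m ≈ 421.1 K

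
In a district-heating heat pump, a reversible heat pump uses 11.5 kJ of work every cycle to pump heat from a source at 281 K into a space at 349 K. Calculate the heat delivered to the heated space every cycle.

Reversible heating COP: COP_HP = T_H/(T_H − T_C) = 349.00/68.00 = 5.1324.
Q_H = COP_HP · W = 5.1324 × 11.5 = 59.02 kJ.

Q_H ≈ 59.02 kJ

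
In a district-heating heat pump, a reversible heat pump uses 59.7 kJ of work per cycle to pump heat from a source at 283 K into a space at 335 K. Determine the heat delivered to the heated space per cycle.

Q_H ≈ 385 kJ

Reversible heating COP: COP_HP = T_H/(T_H − T_C) = 335.00/52.00 = 6.4423.
Q_H = COP_HP · W = 6.4423 × 59.7 = 385 kJ.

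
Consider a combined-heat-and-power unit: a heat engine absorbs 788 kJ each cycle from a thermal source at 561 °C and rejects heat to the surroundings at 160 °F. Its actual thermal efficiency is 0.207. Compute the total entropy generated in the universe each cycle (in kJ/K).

ΔS_univ ≈ 0.8705 kJ/K

T_H = 561 °C → 561 + 273.15 = 834.15 K.
T_C = 160 °F → (160 − 32) × 5/9 = 71.11 °C = 344.26 K.
W = η·Q_H = 0.207 × 788 = 163.1 kJ, so Q_C = Q_H − W = 624.9 kJ.
The hot reservoir loses entropy Q_H/T_H = 788/834.15 = 0.9447 kJ/K; the cold reservoir gains Q_C/T_C = 624.9/344.26 = 1.815 kJ/K.
ΔS_univ = −Q_H/T_H + Q_C/T_C = 0.8705 kJ/K (> 0, since η = 0.207 < η_Carnot = 0.587).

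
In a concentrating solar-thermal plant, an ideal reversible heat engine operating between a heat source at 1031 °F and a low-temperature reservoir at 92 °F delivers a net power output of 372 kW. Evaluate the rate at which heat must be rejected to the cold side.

T_H = 1031 °F → (1031 − 32) × 5/9 = 555.00 °C = 828.15 K.
T_C = 92 °F → (92 − 32) × 5/9 = 33.33 °C = 306.48 K.
Carnot efficiency: η = 1 − T_C/T_H = 1 − 306.48/828.15 = 0.6299.
Since Q_C/Q_H = T_C/T_H and Q_H = W/η, Q_C = W·T_C/(T_H − T_C) = 372 × 306.48/521.67 = 219 kW.

Q̇_C ≈ 219 kW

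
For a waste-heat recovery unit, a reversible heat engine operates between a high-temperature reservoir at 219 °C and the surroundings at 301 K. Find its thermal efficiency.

T_H = 219 °C → 219 + 273.15 = 492.15 K.
Carnot efficiency: η = 1 − T_C/T_H = 1 − 301.00/492.15 = 0.388.

η ≈ 0.388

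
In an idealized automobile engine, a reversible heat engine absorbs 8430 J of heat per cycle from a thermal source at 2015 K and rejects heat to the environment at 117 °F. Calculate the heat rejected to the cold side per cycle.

Q_C ≈ 1340 J

T_C = 117 °F → (117 − 32) × 5/9 = 47.22 °C = 320.37 K.
For a reversible engine, η = 1 − T_C/T_H = 1 − 320.37/2015.00 = 0.8410.
For a reversible cycle Q_C/Q_H = T_C/T_H, so Q_C = 8430 × 320.37/2015.00 = 1340 J.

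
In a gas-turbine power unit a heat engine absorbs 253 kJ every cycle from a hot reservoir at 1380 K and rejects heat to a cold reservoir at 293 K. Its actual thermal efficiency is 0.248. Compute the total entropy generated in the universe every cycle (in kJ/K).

W = η·Q_H = 0.248 × 253 = 62.74 kJ, so Q_C = Q_H − W = 190.3 kJ.
Reservoir entropy changes: ΔS_H = −Q_H/T_H = −253/1380.00 = -0.1833 kJ/K and ΔS_C = +Q_C/T_C = 190.3/293.00 = 0.6493 kJ/K.
ΔS_univ = −Q_H/T_H + Q_C/T_C = 0.4660 kJ/K (> 0, since η = 0.248 < η_Carnot = 0.788).

ΔS_univ ≈ 0.4660 kJ/K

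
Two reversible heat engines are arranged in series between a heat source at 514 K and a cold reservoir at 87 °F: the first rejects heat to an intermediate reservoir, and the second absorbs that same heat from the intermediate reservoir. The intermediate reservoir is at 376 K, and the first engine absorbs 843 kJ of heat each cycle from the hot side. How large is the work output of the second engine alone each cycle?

T_C = 87 °F → (87 − 32) × 5/9 = 30.56 °C = 303.71 K.
Heat entering the second stage: Q_m = Q_H·(T_m/T_H) = 843 × 376.00/514.00 = 617 kJ.
Second-stage efficiency η₂ = 1 − T_C/T_m = 1 − 303.71/376.00 = 0.1923, so W₂ = η₂·Q_m = 119 kJ.

W₂ ≈ 119 kJ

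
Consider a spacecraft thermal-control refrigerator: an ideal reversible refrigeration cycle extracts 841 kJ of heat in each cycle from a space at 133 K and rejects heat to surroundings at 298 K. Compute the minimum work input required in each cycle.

W_in ≈ 1040 kJ

The reversible coefficient of performance is COP_R = T_C/(T_H − T_C) = 133.00/165.00 = 0.8061.
W = Q_C/COP_R = 841/0.8061 = 1040 kJ.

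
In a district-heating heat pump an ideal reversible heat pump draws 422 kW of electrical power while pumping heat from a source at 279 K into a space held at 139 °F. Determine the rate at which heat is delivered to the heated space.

Q̇_H ≈ 2619 kW

T_H = 139 °F → (139 − 32) × 5/9 = 59.44 °C = 332.59 K.
COP_HP = T_H/(T_H − T_C) = 332.59/53.59 = 6.2058.
Q_H = COP_HP · W = 6.2058 × 422 = 2619 kW.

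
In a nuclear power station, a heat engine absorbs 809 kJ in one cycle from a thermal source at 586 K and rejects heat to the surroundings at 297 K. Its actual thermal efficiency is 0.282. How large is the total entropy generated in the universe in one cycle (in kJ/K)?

ΔS_univ ≈ 0.575 kJ/K

W = η·Q_H = 0.282 × 809 = 228.1 kJ, so Q_C = Q_H − W = 580.9 kJ.
Reservoir entropy changes: ΔS_H = −Q_H/T_H = −809/586.00 = -1.381 kJ/K and ΔS_C = +Q_C/T_C = 580.9/297.00 = 1.956 kJ/K.
ΔS_univ = −Q_H/T_H + Q_C/T_C = 0.575 kJ/K (> 0, since η = 0.282 < η_Carnot = 0.493).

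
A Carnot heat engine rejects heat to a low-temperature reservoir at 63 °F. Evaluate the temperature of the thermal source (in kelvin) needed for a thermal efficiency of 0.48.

T_H ≈ 558 K

T_C = 63 °F → (63 − 32) × 5/9 = 17.22 °C = 290.37 K.
From η = 1 − T_C/T_H, solving for T_H gives T_H = T_C/(1 − η) = 290.37/(1 − 0.48) = 558 K.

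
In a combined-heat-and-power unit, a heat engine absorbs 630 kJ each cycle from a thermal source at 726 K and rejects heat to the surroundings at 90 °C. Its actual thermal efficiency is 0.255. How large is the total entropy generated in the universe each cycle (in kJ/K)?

ΔS_univ ≈ 0.425 kJ/K

T_C = 90 °C → 90 + 273.15 = 363.15 K.
W = η·Q_H = 0.255 × 630 = 160.7 kJ, so Q_C = Q_H − W = 469.4 kJ.
The hot reservoir loses entropy Q_H/T_H = 630/726.00 = 0.8678 kJ/K; the cold reservoir gains Q_C/T_C = 469.4/363.15 = 1.292 kJ/K.
ΔS_univ = −Q_H/T_H + Q_C/T_C = 0.425 kJ/K (> 0, since η = 0.255 < η_Carnot = 0.500).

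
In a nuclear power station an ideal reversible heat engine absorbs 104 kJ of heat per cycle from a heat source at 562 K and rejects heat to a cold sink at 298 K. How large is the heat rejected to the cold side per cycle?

Carnot efficiency: η = 1 − T_C/T_H = 1 − 298.00/562.00 = 0.4698.
For a reversible cycle Q_C/Q_H = T_C/T_H, so Q_C = 104 × 298.00/562.00 = 55.15 kJ.

Q_C ≈ 55.15 kJ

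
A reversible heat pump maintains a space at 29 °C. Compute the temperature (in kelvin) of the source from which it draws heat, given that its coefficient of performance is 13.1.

T_H = 29 °C → 29 + 273.15 = 302.15 K.
COP_HP = T_H/(T_H − T_C) ⇒ T_C = T_H·(COP_HP − 1)/COP_HP = 302.15 × (13.1 − 1)/13.1 = 279.1 K.

T_C ≈ 279.1 K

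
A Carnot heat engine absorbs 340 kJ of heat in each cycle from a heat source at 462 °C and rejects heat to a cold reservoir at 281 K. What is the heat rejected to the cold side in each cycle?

Q_C ≈ 130.0 kJ

T_H = 462 °C → 462 + 273.15 = 735.15 K.
For a reversible engine, η = 1 − T_C/T_H = 1 − 281.00/735.15 = 0.6178.
For a reversible cycle Q_C/Q_H = T_C/T_H, so Q_C = 340 × 281.00/735.15 = 130.0 kJ.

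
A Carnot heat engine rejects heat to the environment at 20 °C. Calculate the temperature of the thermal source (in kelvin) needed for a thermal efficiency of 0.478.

T_C = 20 °C → 20 + 273.15 = 293.15 K.
From η = 1 − T_C/T_H, solving for T_H gives T_H = T_C/(1 − η) = 293.15/(1 − 0.478) = 562 K.

T_H ≈ 562 K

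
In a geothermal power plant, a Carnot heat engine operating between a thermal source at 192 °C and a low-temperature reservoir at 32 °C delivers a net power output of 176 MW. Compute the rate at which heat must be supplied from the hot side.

T_H = 192 °C → 192 + 273.15 = 465.15 K.
T_C = 32 °C → 32 + 273.15 = 305.15 K.
The Carnot efficiency is η = 1 − T_C/T_H = 1 − 305.15/465.15 = 0.3440.
Q_H = W/η = 176/0.3440 = 511.7 MW.

Q̇_H ≈ 511.7 MW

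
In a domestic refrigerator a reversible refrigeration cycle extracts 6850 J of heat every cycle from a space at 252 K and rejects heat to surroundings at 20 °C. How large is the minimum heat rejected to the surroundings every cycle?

Q_H ≈ 7970 J

T_H = 20 °C → 20 + 273.15 = 293.15 K.
For a reversible cycle Q_H/Q_C = T_H/T_C, so Q_H = Q_C·T_H/T_C = 6850 × 293.15/252.00 = 7970 J.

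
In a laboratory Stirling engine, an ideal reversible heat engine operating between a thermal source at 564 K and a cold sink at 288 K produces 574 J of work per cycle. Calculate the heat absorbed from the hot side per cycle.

Carnot efficiency: η = 1 − T_C/T_H = 1 − 288.00/564.00 = 0.4894.
Q_H = W/η = 574/0.4894 = 1170 J.

Q_H ≈ 1170 J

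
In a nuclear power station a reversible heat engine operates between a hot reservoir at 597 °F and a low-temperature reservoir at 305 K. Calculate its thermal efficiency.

η ≈ 0.480

T_H = 597 °F → (597 − 32) × 5/9 = 313.89 °C = 587.04 K.
Carnot efficiency: η = 1 − T_C/T_H = 1 − 305.00/587.04 = 0.480.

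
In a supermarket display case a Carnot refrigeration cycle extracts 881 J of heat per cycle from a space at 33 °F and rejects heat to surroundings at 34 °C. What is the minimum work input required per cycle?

W_in ≈ 108 J

T_H = 34 °C → 34 + 273.15 = 307.15 K.
T_C = 33 °F → (33 − 32) × 5/9 = 0.56 °C = 273.71 K.
The reversible coefficient of performance is COP_R = T_C/(T_H − T_C) = 273.71/33.44 = 8.1839.
W = Q_C/COP_R = 881/8.1839 = 108 J.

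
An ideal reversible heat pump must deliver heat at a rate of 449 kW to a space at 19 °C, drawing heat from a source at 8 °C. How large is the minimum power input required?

T_H = 19 °C → 19 + 273.15 = 292.15 K.
T_C = 8 °C → 8 + 273.15 = 281.15 K.
COP_HP = T_H/(T_H − T_C) = 292.15/11.00 = 26.5591.
W = Q_H/COP_HP = 449/26.5591 = 16.91 kW.

Ẇ_in ≈ 16.91 kW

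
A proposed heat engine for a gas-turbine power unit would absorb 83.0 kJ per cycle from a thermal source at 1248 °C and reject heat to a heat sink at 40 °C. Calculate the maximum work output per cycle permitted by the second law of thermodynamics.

W_max ≈ 65.9 kJ

T_H = 1248 °C → 1248 + 273.15 = 1521.15 K.
T_C = 40 °C → 40 + 273.15 = 313.15 K.
The second-law ceiling is the Carnot efficiency, η_max = 1 − T_C/T_H = 1 − 313.15/1521.15 = 0.7941.
W_max = η_max · Q_H = 0.7941 × 83.0 = 65.9 kJ.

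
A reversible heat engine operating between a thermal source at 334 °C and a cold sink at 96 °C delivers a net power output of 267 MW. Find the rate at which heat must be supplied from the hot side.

Q̇_H ≈ 681.1 MW

T_H = 334 °C → 334 + 273.15 = 607.15 K.
T_C = 96 °C → 96 + 273.15 = 369.15 K.
η_rev = 1 − T_C/T_H = 1 − 369.15/607.15 = 0.3920.
Q_H = W/η = 267/0.3920 = 681.1 MW.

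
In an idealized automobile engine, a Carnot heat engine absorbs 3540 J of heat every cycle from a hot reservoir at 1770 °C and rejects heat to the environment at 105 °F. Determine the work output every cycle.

W ≈ 3000 J

T_H = 1770 °C → 1770 + 273.15 = 2043.15 K.
T_C = 105 °F → (105 − 32) × 5/9 = 40.56 °C = 313.71 K.
η_rev = 1 − T_C/T_H = 1 − 313.71/2043.15 = 0.8465.
W = η·Q_H = 0.8465 × 3540 = 3000 J.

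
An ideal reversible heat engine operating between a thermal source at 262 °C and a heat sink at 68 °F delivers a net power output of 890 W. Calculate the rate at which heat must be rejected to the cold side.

Q̇_C ≈ 1080 W

T_H = 262 °C → 262 + 273.15 = 535.15 K.
T_C = 68 °F → (68 − 32) × 5/9 = 20.00 °C = 293.15 K.
For a reversible engine, η = 1 − T_C/T_H = 1 − 293.15/535.15 = 0.4522.
Since Q_C/Q_H = T_C/T_H and Q_H = W/η, Q_C = W·T_C/(T_H − T_C) = 890 × 293.15/242.00 = 1080 W.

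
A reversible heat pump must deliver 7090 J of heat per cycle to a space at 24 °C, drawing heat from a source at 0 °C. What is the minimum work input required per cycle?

T_H = 24 °C → 24 + 273.15 = 297.15 K.
T_C = 0 °C → 0 + 273.15 = 273.15 K.
The Carnot heat-pump COP is COP_HP = T_H/(T_H − T_C) = 297.15/24.00 = 12.3812.
W = Q_H/COP_HP = 7090/12.3812 = 573 J.

W_in ≈ 573 J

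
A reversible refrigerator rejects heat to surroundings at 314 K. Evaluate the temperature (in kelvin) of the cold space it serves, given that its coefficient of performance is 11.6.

COP_R = T_C/(T_H − T_C) ⇒ T_C = T_H·COP_R/(1 + COP_R) = 314.00 × 11.6/(1 + 11.6) = 289 K.

T_C ≈ 289 K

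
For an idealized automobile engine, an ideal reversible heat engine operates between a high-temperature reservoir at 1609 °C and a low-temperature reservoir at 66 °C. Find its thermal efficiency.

η ≈ 0.820

T_H = 1609 °C → 1609 + 273.15 = 1882.15 K.
T_C = 66 °C → 66 + 273.15 = 339.15 K.
For a reversible engine, η = 1 − T_C/T_H = 1 − 339.15/1882.15 = 0.820.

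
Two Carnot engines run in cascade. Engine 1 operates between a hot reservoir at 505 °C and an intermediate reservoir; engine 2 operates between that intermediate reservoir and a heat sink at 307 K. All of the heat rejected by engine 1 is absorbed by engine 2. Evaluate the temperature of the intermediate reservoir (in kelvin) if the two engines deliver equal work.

T_H = 505 °C → 505 + 273.15 = 778.15 K.
For reversible stages Q_m = Q_H·(T_m/T_H). Setting W₁ = Q_H(1 − T_m/T_H) equal to W₂ = Q_m(1 − T_C/T_m) = Q_H·(T_m − T_C)/T_H gives T_H − T_m = T_m − T_C, so T_m = (T_H + T_C)/2 = (778.15 + 307.00)/2 = 543 K.

T_m ≈ 543 K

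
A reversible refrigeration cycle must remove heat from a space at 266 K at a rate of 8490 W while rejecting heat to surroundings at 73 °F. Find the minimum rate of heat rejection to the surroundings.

T_H = 73 °F → (73 − 32) × 5/9 = 22.78 °C = 295.93 K.
For a reversible cycle Q_H/Q_C = T_H/T_C, so Q_H = Q_C·T_H/T_C = 8490 × 295.93/266.00 = 9450 W.

Q̇_H ≈ 9450 W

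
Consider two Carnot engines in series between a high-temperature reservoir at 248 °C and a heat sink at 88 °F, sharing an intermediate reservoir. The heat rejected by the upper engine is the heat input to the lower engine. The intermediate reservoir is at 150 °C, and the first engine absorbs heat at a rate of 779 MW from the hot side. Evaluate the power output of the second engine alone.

T_H = 248 °C → 248 + 273.15 = 521.15 K.
T_C = 88 °F → (88 − 32) × 5/9 = 31.11 °C = 304.26 K.
T_m = 150 °C → 150 + 273.15 = 423.15 K.
Heat entering the second stage: Q_m = Q_H·(T_m/T_H) = 779 × 423.15/521.15 = 632.5 MW.
Second-stage efficiency η₂ = 1 − T_C/T_m = 1 − 304.26/423.15 = 0.2810, so W₂ = η₂·Q_m = 177.7 MW.

Ẇ₂ ≈ 177.7 MW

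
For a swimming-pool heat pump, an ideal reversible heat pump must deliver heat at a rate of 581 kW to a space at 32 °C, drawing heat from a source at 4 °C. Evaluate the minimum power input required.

Ẇ_in ≈ 53.31 kW

T_H = 32 °C → 32 + 273.15 = 305.15 K.
T_C = 4 °C → 4 + 273.15 = 277.15 K.
COP_HP = T_H/(T_H − T_C) = 305.15/28.00 = 10.8982.
W = Q_H/COP_HP = 581/10.8982 = 53.31 kW.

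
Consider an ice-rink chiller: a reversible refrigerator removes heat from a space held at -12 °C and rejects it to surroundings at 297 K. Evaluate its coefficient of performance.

T_C = -12 °C → -12 + 273.15 = 261.15 K.
The reversible coefficient of performance is COP_R = T_C/(T_H − T_C) = 261.15/(297.00 − 261.15) = 7.28.

COP_R ≈ 7.28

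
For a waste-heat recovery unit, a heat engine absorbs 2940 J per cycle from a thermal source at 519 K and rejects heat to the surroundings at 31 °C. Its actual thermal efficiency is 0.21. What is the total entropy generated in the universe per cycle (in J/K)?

ΔS_univ ≈ 1.972 J/K

T_C = 31 °C → 31 + 273.15 = 304.15 K.
W = η·Q_H = 0.21 × 2940 = 617.4 J, so Q_C = Q_H − W = 2323 J.
Entropy balance on the reservoirs: −Q_H/T_H = -5.665 J/K, +Q_C/T_C = 7.636 J/K.
ΔS_univ = −Q_H/T_H + Q_C/T_C = 1.972 J/K (> 0, since η = 0.21 < η_Carnot = 0.414).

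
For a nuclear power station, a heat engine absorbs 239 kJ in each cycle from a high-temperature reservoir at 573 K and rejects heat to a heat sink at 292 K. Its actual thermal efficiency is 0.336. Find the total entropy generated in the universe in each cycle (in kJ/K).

ΔS_univ ≈ 0.126 kJ/K

W = η·Q_H = 0.336 × 239 = 80.30 kJ, so Q_C = Q_H − W = 158.7 kJ.
Entropy balance on the reservoirs: −Q_H/T_H = -0.4171 kJ/K, +Q_C/T_C = 0.5435 kJ/K.
ΔS_univ = −Q_H/T_H + Q_C/T_C = 0.126 kJ/K (> 0, since η = 0.336 < η_Carnot = 0.490).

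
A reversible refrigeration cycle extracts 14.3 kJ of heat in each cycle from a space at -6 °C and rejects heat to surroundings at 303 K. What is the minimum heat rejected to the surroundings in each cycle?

T_C = -6 °C → -6 + 273.15 = 267.15 K.
For a reversible cycle Q_H/Q_C = T_H/T_C, so Q_H = Q_C·T_H/T_C = 14.3 × 303.00/267.15 = 16.2 kJ.

Q_H ≈ 16.2 kJ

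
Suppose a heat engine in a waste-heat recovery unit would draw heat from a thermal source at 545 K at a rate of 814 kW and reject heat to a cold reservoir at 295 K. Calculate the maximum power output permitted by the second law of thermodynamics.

By the Carnot theorem, η_max = 1 − T_C/T_H = 1 − 295.00/545.00 = 0.4587.
W_max = η_max · Q_H = 0.4587 × 814 = 373 kW.

Ẇ_max ≈ 373 kW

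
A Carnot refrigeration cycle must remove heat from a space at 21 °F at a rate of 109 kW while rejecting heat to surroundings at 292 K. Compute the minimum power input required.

T_C = 21 °F → (21 − 32) × 5/9 = -6.11 °C = 267.04 K.
For a reversible refrigerator, COP_R = T_C/(T_H − T_C) = 267.04/24.96 = 10.6982.
W = Q_C/COP_R = 109/10.6982 = 10.2 kW.

Ẇ_in ≈ 10.2 kW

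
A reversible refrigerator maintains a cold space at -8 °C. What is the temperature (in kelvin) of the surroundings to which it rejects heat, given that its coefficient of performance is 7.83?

T_C = -8 °C → -8 + 273.15 = 265.15 K.
COP_R = T_C/(T_H − T_C) ⇒ T_H = T_C·(1 + 1/COP_R) = 265.15 × (1 + 1/7.83) = 299.0 K.

T_H ≈ 299.0 K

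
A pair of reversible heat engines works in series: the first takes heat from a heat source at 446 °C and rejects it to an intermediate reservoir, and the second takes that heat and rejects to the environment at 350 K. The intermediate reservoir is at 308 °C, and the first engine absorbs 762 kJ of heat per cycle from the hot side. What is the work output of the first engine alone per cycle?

W₁ ≈ 146.2 kJ

T_H = 446 °C → 446 + 273.15 = 719.15 K.
T_m = 308 °C → 308 + 273.15 = 581.15 K.
First-stage efficiency η₁ = 1 − T_m/T_H = 1 − 581.15/719.15 = 0.1919.
W₁ = η₁·Q_H = 0.1919 × 762 = 146.2 kJ.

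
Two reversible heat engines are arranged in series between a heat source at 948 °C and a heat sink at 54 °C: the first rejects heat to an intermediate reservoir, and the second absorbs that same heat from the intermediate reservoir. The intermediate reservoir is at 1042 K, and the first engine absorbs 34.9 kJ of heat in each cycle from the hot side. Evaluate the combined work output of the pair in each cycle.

T_H = 948 °C → 948 + 273.15 = 1221.15 K.
T_C = 54 °C → 54 + 273.15 = 327.15 K.
Two reversible stages in series are equivalent to a single Carnot engine between T_H and T_C, so η_total = 1 − T_C/T_H = 1 − 327.15/1221.15 = 0.7321.
W_total = η_total · Q_H = 0.7321 × 34.9 = 25.6 kJ.

W_total ≈ 25.6 kJ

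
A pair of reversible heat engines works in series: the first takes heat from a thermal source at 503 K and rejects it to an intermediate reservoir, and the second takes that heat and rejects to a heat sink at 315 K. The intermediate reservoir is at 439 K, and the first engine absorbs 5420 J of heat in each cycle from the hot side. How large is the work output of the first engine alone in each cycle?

First-stage efficiency η₁ = 1 − T_m/T_H = 1 − 439.00/503.00 = 0.1272.
W₁ = η₁·Q_H = 0.1272 × 5420 = 690 J.

W₁ ≈ 690 J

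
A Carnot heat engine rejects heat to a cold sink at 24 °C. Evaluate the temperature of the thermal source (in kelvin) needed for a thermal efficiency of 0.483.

T_H ≈ 575 K

T_C = 24 °C → 24 + 273.15 = 297.15 K.
From η = 1 − T_C/T_H, solving for T_H gives T_H = T_C/(1 − η) = 297.15/(1 − 0.483) = 575 K.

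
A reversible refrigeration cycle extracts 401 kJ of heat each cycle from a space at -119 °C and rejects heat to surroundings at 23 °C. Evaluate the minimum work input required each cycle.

T_H = 23 °C → 23 + 273.15 = 296.15 K.
T_C = -119 °C → -119 + 273.15 = 154.15 K.
For a reversible refrigerator, COP_R = T_C/(T_H − T_C) = 154.15/142.00 = 1.0856.
W = Q_C/COP_R = 401/1.0856 = 369 kJ.

W_in ≈ 369 kJ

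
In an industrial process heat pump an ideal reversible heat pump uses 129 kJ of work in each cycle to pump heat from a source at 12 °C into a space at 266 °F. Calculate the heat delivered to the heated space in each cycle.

Q_H ≈ 441 kJ

T_H = 266 °F → (266 − 32) × 5/9 = 130.00 °C = 403.15 K.
T_C = 12 °C → 12 + 273.15 = 285.15 K.
COP_HP = T_H/(T_H − T_C) = 403.15/118.00 = 3.4165.
Q_H = COP_HP · W = 3.4165 × 129 = 441 kJ.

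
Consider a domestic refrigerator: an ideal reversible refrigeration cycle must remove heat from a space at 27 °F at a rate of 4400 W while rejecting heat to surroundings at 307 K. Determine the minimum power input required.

T_C = 27 °F → (27 − 32) × 5/9 = -2.78 °C = 270.37 K.
The reversible coefficient of performance is COP_R = T_C/(T_H − T_C) = 270.37/36.63 = 7.3816.
W = Q_C/COP_R = 4400/7.3816 = 596 W.

Ẇ_in ≈ 596 W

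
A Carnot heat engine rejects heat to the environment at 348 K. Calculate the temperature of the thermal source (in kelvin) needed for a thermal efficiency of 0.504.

T_H ≈ 701.6 K

From η = 1 − T_C/T_H, solving for T_H gives T_H = T_C/(1 − η) = 348.00/(1 − 0.504) = 701.6 K.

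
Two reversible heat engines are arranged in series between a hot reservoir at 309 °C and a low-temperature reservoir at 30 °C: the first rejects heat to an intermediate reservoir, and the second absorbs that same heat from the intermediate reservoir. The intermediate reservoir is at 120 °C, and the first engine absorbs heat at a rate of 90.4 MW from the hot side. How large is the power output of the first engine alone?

Ẇ₁ ≈ 29.3 MW

T_H = 309 °C → 309 + 273.15 = 582.15 K.
T_C = 30 °C → 30 + 273.15 = 303.15 K.
T_m = 120 °C → 120 + 273.15 = 393.15 K.
First-stage efficiency η₁ = 1 − T_m/T_H = 1 − 393.15/582.15 = 0.3247.
W₁ = η₁·Q_H = 0.3247 × 90.4 = 29.3 MW.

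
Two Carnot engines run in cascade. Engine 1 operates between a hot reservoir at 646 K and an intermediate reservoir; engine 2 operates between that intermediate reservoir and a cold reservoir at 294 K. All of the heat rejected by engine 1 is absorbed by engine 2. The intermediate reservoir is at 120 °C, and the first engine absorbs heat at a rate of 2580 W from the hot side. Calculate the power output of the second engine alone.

Ẇ₂ ≈ 396 W

T_m = 120 °C → 120 + 273.15 = 393.15 K.
Heat entering the second stage: Q_m = Q_H·(T_m/T_H) = 2580 × 393.15/646.00 = 1570 W.
Second-stage efficiency η₂ = 1 − T_C/T_m = 1 − 294.00/393.15 = 0.2522, so W₂ = η₂·Q_m = 396 W.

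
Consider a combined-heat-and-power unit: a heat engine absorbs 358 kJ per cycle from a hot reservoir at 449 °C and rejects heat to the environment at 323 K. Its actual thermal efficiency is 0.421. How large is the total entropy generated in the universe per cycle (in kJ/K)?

T_H = 449 °C → 449 + 273.15 = 722.15 K.
W = η·Q_H = 0.421 × 358 = 150.7 kJ, so Q_C = Q_H − W = 207.3 kJ.
Reservoir entropy changes: ΔS_H = −Q_H/T_H = −358/722.15 = -0.4957 kJ/K and ΔS_C = +Q_C/T_C = 207.3/323.00 = 0.6417 kJ/K.
ΔS_univ = −Q_H/T_H + Q_C/T_C = 0.146 kJ/K (> 0, since η = 0.421 < η_Carnot = 0.553).

ΔS_univ ≈ 0.146 kJ/K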